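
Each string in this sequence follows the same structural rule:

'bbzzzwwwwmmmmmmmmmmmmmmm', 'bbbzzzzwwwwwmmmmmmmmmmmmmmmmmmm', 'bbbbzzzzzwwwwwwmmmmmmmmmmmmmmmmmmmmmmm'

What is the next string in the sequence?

The n-th term is n-1 b's then n z's then n+1 w's then 4n+3 m's, where the shown terms are n = 3, 4, 5.
For the next term, n = 6, so the run lengths are 5, 6, 7, 27.

bbbbbzzzzzzwwwwwwwmmmmmmmmmmmmmmmmmmmmmmmmmmm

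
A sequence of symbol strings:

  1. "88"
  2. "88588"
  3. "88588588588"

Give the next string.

Every step duplicates the string with '5' between the halves.
One more doubling of 88588588588 gives the answer.

88588588588588588588588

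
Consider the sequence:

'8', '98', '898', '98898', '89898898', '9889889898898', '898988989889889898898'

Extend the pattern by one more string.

From term 3 onward, concatenate the second-to-last term with the last: 8·98 = 898, 98·898 = 98898, …
So term 8 is 9889889898898·898988989889889898898.

9889889898898898988989889889898898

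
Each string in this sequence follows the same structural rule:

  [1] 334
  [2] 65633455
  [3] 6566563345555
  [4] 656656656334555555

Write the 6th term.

6566566566566563345555555555

Every step adds 656 to the front and 55 to the end of the previous string.
From 656656656334555555, 2 further steps: 656656656334555555 → 65665665665633455555555 → (answer).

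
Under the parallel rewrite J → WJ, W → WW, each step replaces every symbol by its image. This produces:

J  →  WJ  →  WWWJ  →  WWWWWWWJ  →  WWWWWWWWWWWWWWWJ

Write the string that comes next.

WWWWWWWWWWWWWWWWWWWWWWWWWWWWWWWJ

Applying the rule to each of the 16 symbols of WWWWWWWWWWWWWWWJ gives the pieces WW WW WW WW WW WW WW WW WW WW WW WW WW WW WW WJ, which concatenate to the answer.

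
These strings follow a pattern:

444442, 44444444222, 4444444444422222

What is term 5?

44444444444444444222222222

Each string has the form 4^{3n+2} 2^{2n-1} (n = 1, 2, …).
Setting n = 5 gives 17, 9 characters in each block.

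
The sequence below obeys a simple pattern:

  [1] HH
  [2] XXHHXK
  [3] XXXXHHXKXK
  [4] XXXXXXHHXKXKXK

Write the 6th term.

XXXXXXXXXXHHXKXKXKXKXK

Each term wraps the previous one in XX on the left and XK on the right.
From XXXXXXHHXKXKXK, 2 further steps: XXXXXXHHXKXKXK → XXXXXXXXHHXKXKXKXK → (answer).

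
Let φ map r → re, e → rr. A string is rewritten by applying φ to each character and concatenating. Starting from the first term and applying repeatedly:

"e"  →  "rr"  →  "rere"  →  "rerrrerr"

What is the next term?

Rewriting each symbol of rerrrerr: r→re, e→rr, r→re, r→re, r→re, e→rr, r→re, r→re, which concatenates to re rr re re re rr re re.

rerrrerererrrere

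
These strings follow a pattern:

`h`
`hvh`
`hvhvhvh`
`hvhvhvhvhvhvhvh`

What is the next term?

hvhvhvhvhvhvhvhvhvhvhvhvhvhvhvh

Every step duplicates the string with 'v' between the halves.
One more doubling of hvhvhvhvhvhvhvh gives the answer.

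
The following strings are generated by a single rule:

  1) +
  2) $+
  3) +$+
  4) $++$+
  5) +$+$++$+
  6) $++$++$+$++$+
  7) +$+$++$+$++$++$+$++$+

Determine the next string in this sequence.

This is a Fibonacci-style word recurrence s(k) = s(k−2)·s(k−1): e.g. +·$+ = +$+.
Continuing: $++$++$+$++$+ · +$+$++$+$++$++$+$++$+ gives term 8.

$++$++$+$++$++$+$++$+$++$++$+$++$+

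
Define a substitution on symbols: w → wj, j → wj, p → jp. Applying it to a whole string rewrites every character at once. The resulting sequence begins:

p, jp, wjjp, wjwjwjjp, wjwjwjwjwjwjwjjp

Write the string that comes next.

φ(wjwjwjwjwjwjwjjp) expands symbol-by-symbol to wj wj wj wj wj wj wj wj wj wj wj wj wj wj wj jp; joining the 16 pieces gives the next term.

wjwjwjwjwjwjwjwjwjwjwjwjwjwjwjjp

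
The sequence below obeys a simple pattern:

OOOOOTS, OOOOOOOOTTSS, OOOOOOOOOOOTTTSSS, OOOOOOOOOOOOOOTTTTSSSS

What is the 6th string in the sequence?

OOOOOOOOOOOOOOOOOOOOTTTTTTSSSSSS

Each string has the form O^{3n+2} T^{n} S^{n} (n = 1, 2, …).
For term 6, n = 6, so the run lengths are 20, 6, 6.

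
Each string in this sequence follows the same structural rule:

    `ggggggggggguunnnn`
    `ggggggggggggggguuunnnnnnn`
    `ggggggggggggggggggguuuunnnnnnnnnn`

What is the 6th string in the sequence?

The n-th term is 4n+3 g's then n u's then 3n-2 n's, where the shown terms are n = 2, 3, 4.
At n = 7 the blocks have lengths 31, 7, 19.

ggggggggggggggggggggggggggggggguuuuuuunnnnnnnnnnnnnnnnnnn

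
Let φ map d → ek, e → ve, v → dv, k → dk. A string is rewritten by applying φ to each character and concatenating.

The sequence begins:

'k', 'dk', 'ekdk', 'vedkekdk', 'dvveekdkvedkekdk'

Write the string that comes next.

Applying the rule to each of the 16 symbols of dvveekdkvedkekdk gives the pieces ek dv dv ve ve dk ek dk dv ve ek dk ve dk ek dk, which concatenate to the answer.

ekdvdvvevedkekdkdvveekdkvedkekdk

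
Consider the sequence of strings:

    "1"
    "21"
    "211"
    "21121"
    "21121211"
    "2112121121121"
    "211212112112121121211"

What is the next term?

Each term (from the third on) is the previous term followed by the one before it: term 3 = 21·1 = 211.
The next term joins 211212112112121121211 and 2112121121121.

2112121121121211212112112121121121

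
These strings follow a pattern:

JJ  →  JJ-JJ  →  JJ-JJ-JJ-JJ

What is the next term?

JJ-JJ-JJ-JJ-JJ-JJ-JJ-JJ

s(k+1) = s(k)·-·s(k) — each term doubles the last with '-' between the halves.
One more doubling of JJ-JJ-JJ-JJ gives the answer.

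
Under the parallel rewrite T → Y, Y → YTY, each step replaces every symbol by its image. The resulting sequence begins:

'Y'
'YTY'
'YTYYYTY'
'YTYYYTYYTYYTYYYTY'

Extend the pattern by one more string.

YTYYYTYYTYYTYYYTYYTYYYTYYTYYYTYYTYYTYYYTY

Applying the rule to each of the 17 symbols of YTYYYTYYTYYTYYYTY gives the pieces YTY Y YTY YTY YTY Y YTY YTY Y YTY YTY Y YTY YTY YTY Y YTY, which concatenate to the answer.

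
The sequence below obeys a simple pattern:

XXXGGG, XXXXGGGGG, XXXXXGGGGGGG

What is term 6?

Each string has the form X^{n+2} G^{2n+1} (n = 1, 2, …).
At n = 6 the blocks have lengths 8, 13.

XXXXXXXXGGGGGGGGGGGGG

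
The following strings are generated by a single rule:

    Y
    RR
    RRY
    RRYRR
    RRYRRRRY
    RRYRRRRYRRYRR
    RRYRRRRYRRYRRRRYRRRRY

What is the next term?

RRYRRRRYRRYRRRRYRRRRYRRYRRRRYRRYRR

From term 3 onward, concatenate the last term with the second-to-last: RR·Y = RRY, RRY·RR = RRYRR, …
The next term joins RRYRRRRYRRYRRRRYRRRRY and RRYRRRRYRRYRR.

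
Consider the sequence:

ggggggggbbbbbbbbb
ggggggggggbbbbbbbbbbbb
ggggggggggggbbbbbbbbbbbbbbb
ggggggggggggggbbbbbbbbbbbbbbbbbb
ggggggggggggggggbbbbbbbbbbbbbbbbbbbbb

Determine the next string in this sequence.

The n-th term is 2n+2 g's then 3n b's, where the shown terms are n = 3, 4, 5, 6, 7.
For the next term, n = 8, so the run lengths are 18, 24.

ggggggggggggggggggbbbbbbbbbbbbbbbbbbbbbbbb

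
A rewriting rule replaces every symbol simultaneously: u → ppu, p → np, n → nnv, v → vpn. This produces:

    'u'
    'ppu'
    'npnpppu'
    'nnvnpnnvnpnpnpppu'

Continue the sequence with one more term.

nnvnnvvpnnnvnpnnvnnvvpnnnvnpnnvnpnnvnpnpnpppu

Replace each of the 17 characters of nnvnpnnvnpnpnpppu in place — nnv nnv vpn nnv np nnv nnv vpn nnv np nnv np nnv np np np ppu — and concatenate.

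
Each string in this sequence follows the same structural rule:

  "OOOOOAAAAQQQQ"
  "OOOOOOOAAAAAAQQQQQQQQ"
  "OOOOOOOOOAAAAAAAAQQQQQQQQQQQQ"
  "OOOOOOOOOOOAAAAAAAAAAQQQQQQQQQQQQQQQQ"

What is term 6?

The n-th term is 2n+3 O's then 2n+2 A's then 4n Q's (n = 1, 2, …).
At n = 6 the blocks have lengths 15, 14, 24.

OOOOOOOOOOOOOOOAAAAAAAAAAAAAAQQQQQQQQQQQQQQQQQQQQQQQQ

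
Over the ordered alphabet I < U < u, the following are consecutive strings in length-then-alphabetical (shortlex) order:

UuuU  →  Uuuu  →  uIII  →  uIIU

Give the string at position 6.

Advancing 2 positions from uIIU through uIIU → uIIu reaches term 6.

uIUI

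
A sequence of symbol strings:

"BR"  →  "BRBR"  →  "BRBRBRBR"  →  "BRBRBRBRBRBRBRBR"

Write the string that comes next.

BRBRBRBRBRBRBRBRBRBRBRBRBRBRBRBR

Every step duplicates the string.
One more doubling of BRBRBRBRBRBRBRBR gives the answer.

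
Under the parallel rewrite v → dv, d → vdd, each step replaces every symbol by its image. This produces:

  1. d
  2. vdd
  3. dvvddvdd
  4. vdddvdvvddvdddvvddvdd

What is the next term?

dvvddvddvdddvvdddvdvvddvdddvvddvddvdddvdvvddvdddvvddvdd

Applying the rule to each of the 21 symbols of vdddvdvvddvdddvvddvdd gives the pieces dv vdd vdd vdd dv vdd dv dv vdd vdd dv vdd vdd vdd dv dv vdd vdd dv vdd vdd, which concatenate to the answer.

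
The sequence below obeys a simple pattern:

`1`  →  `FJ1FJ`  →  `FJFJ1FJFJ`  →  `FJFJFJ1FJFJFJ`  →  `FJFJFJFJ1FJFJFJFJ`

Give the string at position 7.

FJFJFJFJFJFJ1FJFJFJFJFJFJ

s(k+1) = FJ·s(k)·FJ, so each term gains FJ as a prefix and FJ as a suffix.
From FJFJFJFJ1FJFJFJFJ, 2 further steps: FJFJFJFJ1FJFJFJFJ → FJFJFJFJFJ1FJFJFJFJFJ → (answer).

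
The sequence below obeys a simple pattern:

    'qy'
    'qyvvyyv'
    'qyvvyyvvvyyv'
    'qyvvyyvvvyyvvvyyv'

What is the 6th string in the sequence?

The strings grow by a fixed suffix vvyyv each time.
From qyvvyyvvvyyvvvyyv, 2 further steps: qyvvyyvvvyyvvvyyv → qyvvyyvvvyyvvvyyvvvyyv → (answer).

qyvvyyvvvyyvvvyyvvvyyvvvyyv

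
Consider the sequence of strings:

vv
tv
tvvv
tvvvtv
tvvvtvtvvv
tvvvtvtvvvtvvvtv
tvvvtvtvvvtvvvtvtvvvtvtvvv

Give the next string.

Each term (from the third on) is the previous term followed by the one before it: term 3 = tv·vv = tvvv.
The next term joins tvvvtvtvvvtvvvtvtvvvtvtvvv and tvvvtvtvvvtvvvtv.

tvvvtvtvvvtvvvtvtvvvtvtvvvtvvvtvtvvvtvvvtv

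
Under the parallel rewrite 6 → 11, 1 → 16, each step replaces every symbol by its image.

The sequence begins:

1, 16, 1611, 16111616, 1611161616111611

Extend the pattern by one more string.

16111616161116111611161616111616

φ(1611161616111611) expands symbol-by-symbol to 16 11 16 16 16 11 16 11 16 11 16 16 16 11 16 16; joining the 16 pieces gives the next term.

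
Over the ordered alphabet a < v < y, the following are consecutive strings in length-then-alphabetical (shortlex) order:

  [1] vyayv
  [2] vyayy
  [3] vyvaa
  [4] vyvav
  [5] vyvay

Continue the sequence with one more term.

Treat vyvay as a base-3 numeral over the given alphabet and add one, carrying through any trailing y's.

vyvva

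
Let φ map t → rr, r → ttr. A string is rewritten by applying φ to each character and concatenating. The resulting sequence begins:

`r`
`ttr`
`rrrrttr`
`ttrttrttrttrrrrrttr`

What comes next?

rrrrttrrrrrttrrrrrttrrrrrttrttrttrttrttrrrrrttr

Applying the rule to each of the 19 symbols of ttrttrttrttrrrrrttr gives the pieces rr rr ttr rr rr ttr rr rr ttr rr rr ttr ttr ttr ttr ttr rr rr ttr, which concatenate to the answer.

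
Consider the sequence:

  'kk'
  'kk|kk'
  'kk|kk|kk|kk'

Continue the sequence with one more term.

kk|kk|kk|kk|kk|kk|kk|kk

Each string is two copies of the previous one joined by '|'.
So the next term is two copies of kk|kk|kk|kk with '|' between the halves.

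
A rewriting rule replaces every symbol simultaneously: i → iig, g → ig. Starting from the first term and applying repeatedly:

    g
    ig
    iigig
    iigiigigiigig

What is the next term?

Replace each of the 13 characters of iigiigigiigig in place — iig iig ig iig iig ig iig ig iig iig ig iig ig — and concatenate.

iigiigigiigiigigiigigiigiigigiigig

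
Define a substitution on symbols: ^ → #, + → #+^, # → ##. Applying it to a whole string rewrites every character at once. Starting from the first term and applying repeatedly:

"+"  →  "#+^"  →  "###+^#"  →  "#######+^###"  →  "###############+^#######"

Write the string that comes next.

φ(###############+^#######) expands symbol-by-symbol to ## ## ## ## ## ## ## ## ## ## ## ## ## ## ## #+^ # ## ## ## ## ## ## ##; joining the 24 pieces gives the next term.

###############################+^###############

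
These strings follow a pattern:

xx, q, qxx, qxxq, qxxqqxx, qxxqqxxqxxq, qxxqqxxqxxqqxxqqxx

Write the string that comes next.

qxxqqxxqxxqqxxqqxxqxxqqxxqxxq

Each term (from the third on) is the previous term followed by the one before it: term 3 = q·xx = qxx.
So term 8 is qxxqqxxqxxqqxxqqxx·qxxqqxxqxxq.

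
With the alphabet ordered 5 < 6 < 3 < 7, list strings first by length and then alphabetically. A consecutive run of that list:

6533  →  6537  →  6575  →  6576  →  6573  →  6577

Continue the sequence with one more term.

The successor of 6577 increments the rightmost position that isn't already 7 and resets every position after it to 5.

6655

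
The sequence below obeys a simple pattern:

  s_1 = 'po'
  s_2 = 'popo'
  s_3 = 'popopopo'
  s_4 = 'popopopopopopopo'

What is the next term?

Each string is two copies of the previous one concatenated.
So the next term is two copies of popopopopopopopo.

popopopopopopopopopopopopopopopo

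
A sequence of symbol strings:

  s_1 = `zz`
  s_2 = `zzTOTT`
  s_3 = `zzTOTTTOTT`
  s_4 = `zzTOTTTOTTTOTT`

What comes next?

zzTOTTTOTTTOTTTOTT

The strings grow by a fixed suffix TOTT each time.
One more step from zzTOTTTOTTTOTT gives the answer.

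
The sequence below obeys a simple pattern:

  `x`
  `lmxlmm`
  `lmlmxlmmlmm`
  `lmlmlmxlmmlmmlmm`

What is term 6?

lmlmlmlmlmxlmmlmmlmmlmmlmm

Each term wraps the previous one in lm on the left and lmm on the right.
From lmlmlmxlmmlmmlmm, 2 further steps: lmlmlmxlmmlmmlmm → lmlmlmlmxlmmlmmlmmlmm → (answer).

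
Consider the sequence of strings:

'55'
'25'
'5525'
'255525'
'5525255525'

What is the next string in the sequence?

2555255525255525

From term 3 onward, concatenate the second-to-last term with the last: 55·25 = 5525, 25·5525 = 255525, …
The next term joins 255525 and 5525255525.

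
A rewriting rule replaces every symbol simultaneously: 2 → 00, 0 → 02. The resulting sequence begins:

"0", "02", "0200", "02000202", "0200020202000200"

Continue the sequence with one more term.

02000202020002000200020202000202

Replace each of the 16 characters of 0200020202000200 in place — 02 00 02 02 02 00 02 00 02 00 02 02 02 00 02 02 — and concatenate.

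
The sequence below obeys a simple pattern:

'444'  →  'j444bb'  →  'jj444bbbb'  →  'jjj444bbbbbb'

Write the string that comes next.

Every step adds j to the front and bb to the end of the previous string.
So the next term is j·jjj444bbbbbb·bb.

jjjj444bbbbbbbb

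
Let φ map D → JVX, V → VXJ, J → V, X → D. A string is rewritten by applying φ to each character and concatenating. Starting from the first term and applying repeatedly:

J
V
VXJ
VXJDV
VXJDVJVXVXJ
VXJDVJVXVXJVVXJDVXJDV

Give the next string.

VXJDVJVXVXJVVXJDVXJDVVXJVXJDVJVXVXJDVJVXVXJ

Replace each of the 21 characters of VXJDVJVXVXJVVXJDVXJDV in place — VXJ D V JVX VXJ V VXJ D VXJ D V VXJ VXJ D V JVX VXJ D V JVX VXJ — and concatenate.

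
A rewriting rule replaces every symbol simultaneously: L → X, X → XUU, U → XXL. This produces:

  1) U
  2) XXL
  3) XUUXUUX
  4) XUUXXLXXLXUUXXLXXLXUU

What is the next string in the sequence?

XUUXXLXXLXUUXUUXXUUXUUXXUUXXLXXLXUUXUUXXUUXUUXXUUXXLXXL

φ(XUUXXLXXLXUUXXLXXLXUU) expands symbol-by-symbol to XUU XXL XXL XUU XUU X XUU XUU X XUU XXL XXL XUU XUU X XUU XUU X XUU XXL XXL; joining the 21 pieces gives the next term.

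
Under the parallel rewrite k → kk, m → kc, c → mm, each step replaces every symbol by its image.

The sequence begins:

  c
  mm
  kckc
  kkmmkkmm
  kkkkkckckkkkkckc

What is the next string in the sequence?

kkkkkkkkkkmmkkmmkkkkkkkkkkmmkkmm

Applying the rule to each of the 16 symbols of kkkkkckckkkkkckc gives the pieces kk kk kk kk kk mm kk mm kk kk kk kk kk mm kk mm, which concatenate to the answer.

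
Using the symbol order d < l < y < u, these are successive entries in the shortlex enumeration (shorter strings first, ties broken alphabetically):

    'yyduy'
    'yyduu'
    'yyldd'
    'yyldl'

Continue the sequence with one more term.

yyldy

Treat yyldl as a base-4 numeral over the given alphabet and add one, carrying through any trailing u's.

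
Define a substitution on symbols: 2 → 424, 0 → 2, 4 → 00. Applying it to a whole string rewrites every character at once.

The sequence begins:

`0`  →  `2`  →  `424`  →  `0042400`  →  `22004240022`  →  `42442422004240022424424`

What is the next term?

004240000424004244242200424002242442400424000042400

Replace each of the 23 characters of 42442422004240022424424 in place — 00 424 00 00 424 00 424 424 2 2 00 424 00 2 2 424 424 00 424 00 00 424 00 — and concatenate.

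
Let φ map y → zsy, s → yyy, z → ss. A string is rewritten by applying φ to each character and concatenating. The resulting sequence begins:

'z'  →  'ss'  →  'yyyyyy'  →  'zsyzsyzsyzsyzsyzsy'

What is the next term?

Rewriting the 18 symbols of zsyzsyzsyzsyzsyzsy one by one yields ss yyy zsy ss yyy zsy ss yyy zsy ss yyy zsy ss yyy zsy ss yyy zsy; concatenated:

ssyyyzsyssyyyzsyssyyyzsyssyyyzsyssyyyzsyssyyyzsy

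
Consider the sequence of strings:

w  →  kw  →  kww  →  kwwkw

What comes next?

From term 3 onward, concatenate the last term with the second-to-last: kw·w = kww, kww·kw = kwwkw, …
Continuing: kwwkw · kww gives term 5.

kwwkwkww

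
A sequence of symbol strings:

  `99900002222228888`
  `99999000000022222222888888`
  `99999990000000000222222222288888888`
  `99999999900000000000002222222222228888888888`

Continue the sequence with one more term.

The n-th term is 2n-1 9's then 3n-2 0's then 2n+2 2's then 2n 8's, where the shown terms are n = 2, 3, 4, 5.
At n = 6 the blocks have lengths 11, 16, 14, 12.

99999999999000000000000000022222222222222888888888888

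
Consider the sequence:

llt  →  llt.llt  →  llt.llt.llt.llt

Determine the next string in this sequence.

Every step duplicates the string with '.' between the halves.
So the next term is two copies of llt.llt.llt.llt with '.' between the halves.

llt.llt.llt.llt.llt.llt.llt.llt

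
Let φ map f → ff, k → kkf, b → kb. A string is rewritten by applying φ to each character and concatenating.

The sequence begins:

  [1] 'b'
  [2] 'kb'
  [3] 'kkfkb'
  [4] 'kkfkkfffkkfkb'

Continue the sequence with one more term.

kkfkkfffkkfkkfffffffkkfkkfffkkfkb

φ(kkfkkfffkkfkb) expands symbol-by-symbol to kkf kkf ff kkf kkf ff ff ff kkf kkf ff kkf kb; joining the 13 pieces gives the next term.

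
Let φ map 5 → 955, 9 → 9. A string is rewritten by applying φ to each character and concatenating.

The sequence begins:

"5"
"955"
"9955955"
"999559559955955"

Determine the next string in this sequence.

9999559559955955999559559955955

φ(999559559955955) expands symbol-by-symbol to 9 9 9 955 955 9 955 955 9 9 955 955 9 955 955; joining the 15 pieces gives the next term.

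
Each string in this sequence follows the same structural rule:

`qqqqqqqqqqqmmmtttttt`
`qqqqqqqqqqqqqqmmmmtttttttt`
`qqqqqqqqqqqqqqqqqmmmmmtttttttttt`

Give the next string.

Each string has the form q^{3n+2} m^{n} t^{2n}, where the shown terms are n = 3, 4, 5.
For the next term, n = 6, so the run lengths are 20, 6, 12.

qqqqqqqqqqqqqqqqqqqqmmmmmmtttttttttttt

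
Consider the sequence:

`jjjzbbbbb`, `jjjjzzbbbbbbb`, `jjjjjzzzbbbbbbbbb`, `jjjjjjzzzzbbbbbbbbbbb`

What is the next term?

Reading off run lengths: j runs 3, 4, 5, 6; z runs 1, 2, 3, 4; b runs 5, 7, 9, 11 — each is linear in n, where the shown terms are n = 2, 3, 4, 5.
At n = 6 the blocks have lengths 7, 5, 13.

jjjjjjjzzzzzbbbbbbbbbbbbb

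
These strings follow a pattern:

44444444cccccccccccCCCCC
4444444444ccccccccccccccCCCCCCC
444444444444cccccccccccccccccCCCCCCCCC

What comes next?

Term n consists of 2n+2 4's, followed by 3n+2 c's, followed by 2n-1 C's, where the shown terms are n = 3, 4, 5.
For the next term, n = 6, so the run lengths are 14, 20, 11.

44444444444444ccccccccccccccccccccCCCCCCCCCCC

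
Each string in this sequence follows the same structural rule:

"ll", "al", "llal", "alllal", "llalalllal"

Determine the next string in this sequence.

This is a Fibonacci-style word recurrence s(k) = s(k−2)·s(k−1): e.g. ll·al = llal.
Continuing: alllal · llalalllal gives term 6.

alllalllalalllal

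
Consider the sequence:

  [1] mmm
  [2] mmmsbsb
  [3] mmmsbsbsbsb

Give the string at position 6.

Every step adds sbsb to the end: s(k+1) = s(k)·sbsb.
From mmmsbsbsbsb, 3 further steps: mmmsbsbsbsb → mmmsbsbsbsbsbsb → mmmsbsbsbsbsbsbsbsb → (answer).

mmmsbsbsbsbsbsbsbsbsbsb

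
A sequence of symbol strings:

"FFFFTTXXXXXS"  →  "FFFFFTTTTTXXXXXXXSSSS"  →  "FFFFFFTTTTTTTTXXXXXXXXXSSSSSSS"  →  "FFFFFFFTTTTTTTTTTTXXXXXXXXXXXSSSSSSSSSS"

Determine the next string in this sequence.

FFFFFFFFTTTTTTTTTTTTTTXXXXXXXXXXXXXSSSSSSSSSSSSS

Reading off run lengths: F runs 4, 5, 6, 7; T runs 2, 5, 8, 11; X runs 5, 7, 9, 11; S runs 1, 4, 7, 10 — each is linear in n (n = 1, 2, …).
Setting n = 5 gives 8, 14, 13, 13 characters in each block.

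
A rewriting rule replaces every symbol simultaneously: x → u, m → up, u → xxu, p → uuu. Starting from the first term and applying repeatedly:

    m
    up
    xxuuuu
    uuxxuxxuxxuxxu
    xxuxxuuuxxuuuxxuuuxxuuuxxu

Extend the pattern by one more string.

φ(xxuxxuuuxxuuuxxuuuxxuuuxxu) expands symbol-by-symbol to u u xxu u u xxu xxu xxu u u xxu xxu xxu u u xxu xxu xxu u u xxu xxu xxu u u xxu; joining the 26 pieces gives the next term.

uuxxuuuxxuxxuxxuuuxxuxxuxxuuuxxuxxuxxuuuxxuxxuxxuuuxxu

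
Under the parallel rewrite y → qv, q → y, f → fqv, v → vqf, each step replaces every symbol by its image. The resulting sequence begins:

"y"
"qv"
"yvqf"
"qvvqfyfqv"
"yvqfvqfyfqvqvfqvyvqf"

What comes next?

qvvqfyfqvvqfyfqvqvfqvyvqfyvqffqvyvqfqvvqfyfqv

φ(yvqfvqfyfqvqvfqvyvqf) expands symbol-by-symbol to qv vqf y fqv vqf y fqv qv fqv y vqf y vqf fqv y vqf qv vqf y fqv; joining the 20 pieces gives the next term.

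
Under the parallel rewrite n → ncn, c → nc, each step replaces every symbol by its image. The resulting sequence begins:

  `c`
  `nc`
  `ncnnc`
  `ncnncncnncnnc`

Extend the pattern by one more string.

ncnncncnncnncncnncncnncnncncnncnnc

Applying the rule to each of the 13 symbols of ncnncncnncnnc gives the pieces ncn nc ncn ncn nc ncn nc ncn ncn nc ncn ncn nc, which concatenate to the answer.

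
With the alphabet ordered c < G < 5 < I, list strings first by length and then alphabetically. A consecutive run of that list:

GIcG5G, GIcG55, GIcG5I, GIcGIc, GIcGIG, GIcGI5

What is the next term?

GIcGII

The successor of GIcGI5 increments the rightmost position that isn't already I and resets every position after it to c.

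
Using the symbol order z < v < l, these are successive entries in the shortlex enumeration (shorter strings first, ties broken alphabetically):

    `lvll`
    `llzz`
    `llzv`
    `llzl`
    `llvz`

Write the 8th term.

lllz

Continuing the enumeration 3 steps past llvz: llvz → llvv → llvl → (answer).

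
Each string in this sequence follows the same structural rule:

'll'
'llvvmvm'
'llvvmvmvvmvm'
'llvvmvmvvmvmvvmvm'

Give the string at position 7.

Every step adds vvmvm to the end: s(k+1) = s(k)·vvmvm.
From llvvmvmvvmvmvvmvm, 3 further steps: llvvmvmvvmvmvvmvm → llvvmvmvvmvmvvmvmvvmvm → llvvmvmvvmvmvvmvmvvmvmvvmvm → (answer).

llvvmvmvvmvmvvmvmvvmvmvvmvmvvmvm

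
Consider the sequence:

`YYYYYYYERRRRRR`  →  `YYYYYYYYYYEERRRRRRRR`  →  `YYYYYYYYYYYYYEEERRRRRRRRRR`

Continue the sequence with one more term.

YYYYYYYYYYYYYYYYEEEERRRRRRRRRRRR

The n-th term is 3n-2 Y's then n-2 E's then 2n R's, where the shown terms are n = 3, 4, 5.
Setting n = 6 gives 16, 4, 12 characters in each block.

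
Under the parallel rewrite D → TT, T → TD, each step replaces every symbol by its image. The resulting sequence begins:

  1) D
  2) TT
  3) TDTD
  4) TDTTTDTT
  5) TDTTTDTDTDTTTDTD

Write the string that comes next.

Rewriting the 16 symbols of TDTTTDTDTDTTTDTD one by one yields TD TT TD TD TD TT TD TT TD TT TD TD TD TT TD TT; concatenated:

TDTTTDTDTDTTTDTTTDTTTDTDTDTTTDTT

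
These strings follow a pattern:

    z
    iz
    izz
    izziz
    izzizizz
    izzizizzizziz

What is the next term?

izzizizzizzizizzizizz

This is a Fibonacci-style word recurrence s(k) = s(k−1)·s(k−2): e.g. iz·z = izz.
Continuing: izzizizzizziz · izzizizz gives term 7.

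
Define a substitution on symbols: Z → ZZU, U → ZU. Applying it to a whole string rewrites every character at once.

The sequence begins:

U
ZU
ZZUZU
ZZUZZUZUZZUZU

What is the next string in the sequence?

Applying the rule to each of the 13 symbols of ZZUZZUZUZZUZU gives the pieces ZZU ZZU ZU ZZU ZZU ZU ZZU ZU ZZU ZZU ZU ZZU ZU, which concatenate to the answer.

ZZUZZUZUZZUZZUZUZZUZUZZUZZUZUZZUZU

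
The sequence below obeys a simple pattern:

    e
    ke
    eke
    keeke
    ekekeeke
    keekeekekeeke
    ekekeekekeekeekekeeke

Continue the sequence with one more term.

keekeekekeekeekekeekekeekeekekeeke

Each term (from the third on) is the two preceding terms concatenated in order: term 3 = e·ke = eke.
So term 8 is keekeekekeeke·ekekeekekeekeekekeeke.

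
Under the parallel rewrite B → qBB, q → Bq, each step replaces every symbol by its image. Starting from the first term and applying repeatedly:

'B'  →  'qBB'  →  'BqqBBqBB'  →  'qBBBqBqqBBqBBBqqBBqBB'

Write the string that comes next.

Rewriting the 21 symbols of qBBBqBqqBBqBBBqqBBqBB one by one yields Bq qBB qBB qBB Bq qBB Bq Bq qBB qBB Bq qBB qBB qBB Bq Bq qBB qBB Bq qBB qBB; concatenated:

BqqBBqBBqBBBqqBBBqBqqBBqBBBqqBBqBBqBBBqBqqBBqBBBqqBBqBB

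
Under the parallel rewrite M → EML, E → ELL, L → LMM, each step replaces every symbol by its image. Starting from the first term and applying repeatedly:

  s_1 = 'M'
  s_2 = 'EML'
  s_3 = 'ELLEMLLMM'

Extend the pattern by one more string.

Expanding ELLEMLLMM: E→ELL, L→LMM, L→LMM, E→ELL, M→EML, L→LMM, L→LMM, M→EML, M→EML. Concatenated: ELL LMM LMM ELL EML LMM LMM EML EML.

ELLLMMLMMELLEMLLMMLMMEMLEML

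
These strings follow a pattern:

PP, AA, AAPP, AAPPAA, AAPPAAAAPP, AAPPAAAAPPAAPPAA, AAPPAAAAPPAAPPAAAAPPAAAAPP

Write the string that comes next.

AAPPAAAAPPAAPPAAAAPPAAAAPPAAPPAAAAPPAAPPAA

This is a Fibonacci-style word recurrence s(k) = s(k−1)·s(k−2): e.g. AA·PP = AAPP.
The next term joins AAPPAAAAPPAAPPAAAAPPAAAAPP and AAPPAAAAPPAAPPAA.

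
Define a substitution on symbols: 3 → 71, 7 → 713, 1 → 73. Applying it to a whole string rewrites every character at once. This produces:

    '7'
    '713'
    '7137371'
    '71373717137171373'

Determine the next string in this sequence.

71373717137171373713737171373713737171371

φ(71373717137171373) expands symbol-by-symbol to 713 73 71 713 71 713 73 713 73 71 713 73 713 73 71 713 71; joining the 17 pieces gives the next term.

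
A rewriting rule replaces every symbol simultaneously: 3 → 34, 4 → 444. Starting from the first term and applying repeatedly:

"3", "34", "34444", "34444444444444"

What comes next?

34444444444444444444444444444444444444444

Applying the rule to each of the 14 symbols of 34444444444444 gives the pieces 34 444 444 444 444 444 444 444 444 444 444 444 444 444, which concatenate to the answer.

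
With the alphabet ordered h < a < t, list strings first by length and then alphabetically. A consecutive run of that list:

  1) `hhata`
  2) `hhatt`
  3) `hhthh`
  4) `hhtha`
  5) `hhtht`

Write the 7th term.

hhtaa

Stepping forward 2 times from hhtht: hhtht → hhtah, then the target.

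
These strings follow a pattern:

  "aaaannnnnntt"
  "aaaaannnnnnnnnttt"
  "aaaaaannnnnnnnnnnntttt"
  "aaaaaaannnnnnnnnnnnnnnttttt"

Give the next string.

Term n consists of n+2 a's, followed by 3n n's, followed by n t's, where the shown terms are n = 2, 3, 4, 5.
At n = 6 the blocks have lengths 8, 18, 6.

aaaaaaaannnnnnnnnnnnnnnnnntttttt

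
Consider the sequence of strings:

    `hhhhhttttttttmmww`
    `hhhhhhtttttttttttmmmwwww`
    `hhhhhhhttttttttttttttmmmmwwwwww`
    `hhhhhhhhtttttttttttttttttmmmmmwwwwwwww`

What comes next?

hhhhhhhhhttttttttttttttttttttmmmmmmwwwwwwwwww

Term n consists of n+3 h's, followed by 3n+2 t's, followed by n m's, followed by 2n-2 w's, where the shown terms are n = 2, 3, 4, 5.
Setting n = 6 gives 9, 20, 6, 10 characters in each block.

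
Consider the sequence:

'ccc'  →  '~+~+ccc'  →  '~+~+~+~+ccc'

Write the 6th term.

~+~+~+~+~+~+~+~+~+~+ccc

The strings grow by a fixed prefix ~+~+ each time.
From ~+~+~+~+ccc, 3 further steps: ~+~+~+~+ccc → ~+~+~+~+~+~+ccc → ~+~+~+~+~+~+~+~+ccc → (answer).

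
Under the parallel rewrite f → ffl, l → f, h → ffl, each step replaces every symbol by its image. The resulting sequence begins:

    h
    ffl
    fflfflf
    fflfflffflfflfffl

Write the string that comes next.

Applying the rule to each of the 17 symbols of fflfflffflfflfffl gives the pieces ffl ffl f ffl ffl f ffl ffl ffl f ffl ffl f ffl ffl ffl f, which concatenate to the answer.

fflfflffflfflffflfflfflffflfflffflfflfflf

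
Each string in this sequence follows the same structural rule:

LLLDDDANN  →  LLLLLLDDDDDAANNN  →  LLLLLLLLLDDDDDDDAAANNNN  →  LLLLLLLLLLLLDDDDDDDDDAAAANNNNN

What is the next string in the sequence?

Reading off run lengths: L runs 3, 6, 9, 12; D runs 3, 5, 7, 9; A runs 1, 2, 3, 4; N runs 2, 3, 4, 5 — each is linear in n (n = 1, 2, …).
At n = 5 the blocks have lengths 15, 11, 5, 6.

LLLLLLLLLLLLLLLDDDDDDDDDDDAAAAANNNNNN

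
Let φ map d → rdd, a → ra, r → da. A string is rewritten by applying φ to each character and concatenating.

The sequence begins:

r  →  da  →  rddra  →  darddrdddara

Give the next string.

rddradarddrdddarddrddrddradara

Apply φ to darddrdddara symbol by symbol: d→rdd, a→ra, r→da, d→rdd, d→rdd, r→da, d→rdd, d→rdd, d→rdd, a→ra, r→da, a→ra; joined: rdd ra da rdd rdd da rdd rdd rdd ra da ra.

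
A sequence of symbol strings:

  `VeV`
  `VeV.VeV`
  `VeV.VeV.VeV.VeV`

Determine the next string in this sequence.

s(k+1) = s(k)·.·s(k) — each term doubles the last with '.' between the halves.
Doubling VeV.VeV.VeV.VeV with '.' between the halves:

VeV.VeV.VeV.VeV.VeV.VeV.VeV.VeV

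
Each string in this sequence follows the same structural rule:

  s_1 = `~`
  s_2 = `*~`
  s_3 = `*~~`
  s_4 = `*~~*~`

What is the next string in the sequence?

*~~*~*~~

From term 3 onward, concatenate the last term with the second-to-last: *~·~ = *~~, *~~·*~ = *~~*~, …
Continuing: *~~*~ · *~~ gives term 5.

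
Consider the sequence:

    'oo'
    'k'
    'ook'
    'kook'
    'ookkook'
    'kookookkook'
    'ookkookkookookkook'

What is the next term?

Each term (from the third on) is the two preceding terms concatenated in order: term 3 = oo·k = ook.
Continuing: kookookkook · ookkookkookookkook gives term 8.

kookookkookookkookkookookkook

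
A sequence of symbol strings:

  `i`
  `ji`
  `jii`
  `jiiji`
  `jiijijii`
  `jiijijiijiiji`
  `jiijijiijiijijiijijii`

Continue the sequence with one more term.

This is a Fibonacci-style word recurrence s(k) = s(k−1)·s(k−2): e.g. ji·i = jii.
Continuing: jiijijiijiijijiijijii · jiijijiijiiji gives term 8.

jiijijiijiijijiijijiijiijijiijiiji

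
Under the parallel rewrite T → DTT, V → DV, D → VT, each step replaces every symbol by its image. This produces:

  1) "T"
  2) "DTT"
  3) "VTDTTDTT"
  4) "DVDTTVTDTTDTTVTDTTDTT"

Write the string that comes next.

Rewriting the 21 symbols of DVDTTVTDTTDTTVTDTTDTT one by one yields VT DV VT DTT DTT DV DTT VT DTT DTT VT DTT DTT DV DTT VT DTT DTT VT DTT DTT; concatenated:

VTDVVTDTTDTTDVDTTVTDTTDTTVTDTTDTTDVDTTVTDTTDTTVTDTTDTT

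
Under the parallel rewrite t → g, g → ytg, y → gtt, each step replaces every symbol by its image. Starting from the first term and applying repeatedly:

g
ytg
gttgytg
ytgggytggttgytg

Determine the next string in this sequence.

gttgytgytgytggttgytgytgggytggttgytg

Replace each of the 15 characters of ytgggytggttgytg in place — gtt g ytg ytg ytg gtt g ytg ytg g g ytg gtt g ytg — and concatenate.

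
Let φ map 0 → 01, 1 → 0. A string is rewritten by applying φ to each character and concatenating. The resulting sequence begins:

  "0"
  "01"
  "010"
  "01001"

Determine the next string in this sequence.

Rewriting each symbol of 01001: 0→01, 1→0, 0→01, 0→01, 1→0, which concatenates to 01 0 01 01 0.

01001010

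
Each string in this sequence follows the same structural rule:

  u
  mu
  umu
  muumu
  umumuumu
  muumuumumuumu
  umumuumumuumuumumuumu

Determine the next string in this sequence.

From term 3 onward, concatenate the second-to-last term with the last: u·mu = umu, mu·umu = muumu, …
The next term joins muumuumumuumu and umumuumumuumuumumuumu.

muumuumumuumuumumuumumuumuumumuumu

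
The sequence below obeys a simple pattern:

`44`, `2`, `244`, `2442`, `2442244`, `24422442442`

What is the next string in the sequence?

244224424422442244

From term 3 onward, concatenate the last term with the second-to-last: 2·44 = 244, 244·2 = 2442, …
So term 7 is 24422442442·2442244.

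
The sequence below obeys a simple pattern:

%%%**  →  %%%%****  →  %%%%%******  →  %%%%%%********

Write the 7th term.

Each string has the form %^{n+2} *^{2n} (n = 1, 2, …).
For term 7, n = 7, so the run lengths are 9, 14.

%%%%%%%%%**************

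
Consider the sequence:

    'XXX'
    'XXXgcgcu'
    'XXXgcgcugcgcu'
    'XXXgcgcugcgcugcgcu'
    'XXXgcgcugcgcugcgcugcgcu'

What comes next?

The strings grow by a fixed suffix gcgcu each time.
Applying this once more to XXXgcgcugcgcugcgcugcgcu:

XXXgcgcugcgcugcgcugcgcugcgcu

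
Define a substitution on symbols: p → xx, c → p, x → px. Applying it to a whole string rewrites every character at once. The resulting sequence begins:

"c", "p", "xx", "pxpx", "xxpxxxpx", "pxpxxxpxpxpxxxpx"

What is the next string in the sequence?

Replace each of the 16 characters of pxpxxxpxpxpxxxpx in place — xx px xx px px px xx px xx px xx px px px xx px — and concatenate.

xxpxxxpxpxpxxxpxxxpxxxpxpxpxxxpx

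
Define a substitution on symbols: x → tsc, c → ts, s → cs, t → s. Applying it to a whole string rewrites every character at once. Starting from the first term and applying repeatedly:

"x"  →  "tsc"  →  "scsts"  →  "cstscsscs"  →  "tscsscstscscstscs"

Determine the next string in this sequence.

scstscscstscsscstscstscsscstscs

Replace each of the 17 characters of tscsscstscscstscs in place — s cs ts cs cs ts cs s cs ts cs ts cs s cs ts cs — and concatenate.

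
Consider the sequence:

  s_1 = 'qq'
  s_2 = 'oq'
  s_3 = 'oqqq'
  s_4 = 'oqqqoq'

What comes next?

oqqqoqoqqq

From term 3 onward, concatenate the last term with the second-to-last: oq·qq = oqqq, oqqq·oq = oqqqoq, …
Continuing: oqqqoq · oqqq gives term 5.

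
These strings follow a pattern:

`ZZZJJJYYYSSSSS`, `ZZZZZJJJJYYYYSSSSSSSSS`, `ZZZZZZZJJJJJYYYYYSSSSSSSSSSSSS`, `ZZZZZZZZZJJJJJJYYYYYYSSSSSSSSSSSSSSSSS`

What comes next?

ZZZZZZZZZZZJJJJJJJYYYYYYYSSSSSSSSSSSSSSSSSSSSS

Each string has the form Z^{2n+1} J^{n+2} Y^{n+2} S^{4n+1} (n = 1, 2, …).
At n = 5 the blocks have lengths 11, 7, 7, 21.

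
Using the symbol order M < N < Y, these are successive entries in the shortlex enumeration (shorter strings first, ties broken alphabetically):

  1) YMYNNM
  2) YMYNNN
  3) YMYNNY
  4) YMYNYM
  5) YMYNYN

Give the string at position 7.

YMYYMM

Stepping forward 2 times from YMYNYN: YMYNYN → YMYNYY, then the target.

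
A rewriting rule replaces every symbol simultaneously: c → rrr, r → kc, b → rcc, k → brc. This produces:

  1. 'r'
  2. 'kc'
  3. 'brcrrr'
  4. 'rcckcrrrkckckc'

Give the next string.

kcrrrrrrbrcrrrkckckcbrcrrrbrcrrrbrcrrr

Replace each of the 14 characters of rcckcrrrkckckc in place — kc rrr rrr brc rrr kc kc kc brc rrr brc rrr brc rrr — and concatenate.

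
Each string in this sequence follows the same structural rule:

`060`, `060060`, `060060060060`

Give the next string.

060060060060060060060060

Each string is two copies of the previous one concatenated.
One more doubling of 060060060060 gives the answer.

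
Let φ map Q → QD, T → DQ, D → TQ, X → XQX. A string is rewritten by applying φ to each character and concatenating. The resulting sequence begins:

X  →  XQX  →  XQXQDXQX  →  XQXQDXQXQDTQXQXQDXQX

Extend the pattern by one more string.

XQXQDXQXQDTQXQXQDXQXQDTQDQQDXQXQDXQXQDTQXQXQDXQX

Replace each of the 20 characters of XQXQDXQXQDTQXQXQDXQX in place — XQX QD XQX QD TQ XQX QD XQX QD TQ DQ QD XQX QD XQX QD TQ XQX QD XQX — and concatenate.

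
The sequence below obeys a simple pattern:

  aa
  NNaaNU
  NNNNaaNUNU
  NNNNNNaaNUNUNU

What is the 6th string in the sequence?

NNNNNNNNNNaaNUNUNUNUNU

s(k+1) = NN·s(k)·NU, so each term gains NN as a prefix and NU as a suffix.
From NNNNNNaaNUNUNU, 2 further steps: NNNNNNaaNUNUNU → NNNNNNNNaaNUNUNUNU → (answer).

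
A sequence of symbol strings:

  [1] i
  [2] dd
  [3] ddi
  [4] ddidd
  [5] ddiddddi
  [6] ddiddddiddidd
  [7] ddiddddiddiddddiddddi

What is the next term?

Each term (from the third on) is the previous term followed by the one before it: term 3 = dd·i = ddi.
The next term joins ddiddddiddiddddiddddi and ddiddddiddidd.

ddiddddiddiddddiddddiddiddddiddidd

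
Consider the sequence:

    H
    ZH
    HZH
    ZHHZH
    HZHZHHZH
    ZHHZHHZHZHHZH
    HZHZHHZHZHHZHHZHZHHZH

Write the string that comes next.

This is a Fibonacci-style word recurrence s(k) = s(k−2)·s(k−1): e.g. H·ZH = HZH.
So term 8 is ZHHZHHZHZHHZH·HZHZHHZHZHHZHHZHZHHZH.

ZHHZHHZHZHHZHHZHZHHZHZHHZHHZHZHHZH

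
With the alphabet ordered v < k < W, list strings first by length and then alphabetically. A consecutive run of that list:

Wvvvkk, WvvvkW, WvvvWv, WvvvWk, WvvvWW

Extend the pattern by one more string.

Wvvkvv

Treat WvvvWW as a base-3 numeral over the given alphabet and add one, carrying through any trailing W's.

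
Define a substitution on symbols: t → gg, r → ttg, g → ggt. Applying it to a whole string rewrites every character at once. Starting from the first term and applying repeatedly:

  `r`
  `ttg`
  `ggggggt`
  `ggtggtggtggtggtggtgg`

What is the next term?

Applying the rule to each of the 20 symbols of ggtggtggtggtggtggtgg gives the pieces ggt ggt gg ggt ggt gg ggt ggt gg ggt ggt gg ggt ggt gg ggt ggt gg ggt ggt, which concatenate to the answer.

ggtggtggggtggtggggtggtggggtggtggggtggtggggtggtggggtggt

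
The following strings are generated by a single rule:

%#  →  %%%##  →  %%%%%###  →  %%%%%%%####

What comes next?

The n-th term is 2n-1 %'s then n #'s (n = 1, 2, …).
At n = 5 the blocks have lengths 9, 5.

%%%%%%%%%#####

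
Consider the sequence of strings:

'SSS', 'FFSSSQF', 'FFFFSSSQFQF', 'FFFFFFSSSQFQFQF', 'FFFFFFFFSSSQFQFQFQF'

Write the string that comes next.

Each term wraps the previous one in FF on the left and QF on the right.
Applying this once more to FFFFFFFFSSSQFQFQFQF:

FFFFFFFFFFSSSQFQFQFQFQF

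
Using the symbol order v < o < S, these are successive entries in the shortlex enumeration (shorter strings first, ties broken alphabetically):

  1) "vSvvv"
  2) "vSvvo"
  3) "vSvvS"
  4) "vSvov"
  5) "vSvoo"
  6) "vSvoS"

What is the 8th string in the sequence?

vSvSo

Continuing the enumeration 2 steps past vSvoS: vSvoS → vSvSv → (answer).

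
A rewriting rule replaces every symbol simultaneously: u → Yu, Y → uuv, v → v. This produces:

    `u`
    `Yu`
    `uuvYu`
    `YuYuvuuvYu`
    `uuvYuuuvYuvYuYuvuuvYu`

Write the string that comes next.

YuYuvuuvYuYuYuvuuvYuvuuvYuuuvYuvYuYuvuuvYu

Applying the rule to each of the 21 symbols of uuvYuuuvYuvYuYuvuuvYu gives the pieces Yu Yu v uuv Yu Yu Yu v uuv Yu v uuv Yu uuv Yu v Yu Yu v uuv Yu, which concatenate to the answer.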